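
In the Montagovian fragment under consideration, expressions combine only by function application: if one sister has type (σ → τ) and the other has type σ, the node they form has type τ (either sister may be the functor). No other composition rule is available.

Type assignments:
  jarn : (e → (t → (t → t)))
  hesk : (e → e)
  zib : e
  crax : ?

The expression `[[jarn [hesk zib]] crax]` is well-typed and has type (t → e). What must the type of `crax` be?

((t → (t → t)) → (t → e))

[[jarn [hesk zib]] crax] is required to be (t → e). [jarn [hesk zib]] : (t → (t → t)) cannot yield (t → e) as functor, so crax : ((t → (t → t)) → (t → e)).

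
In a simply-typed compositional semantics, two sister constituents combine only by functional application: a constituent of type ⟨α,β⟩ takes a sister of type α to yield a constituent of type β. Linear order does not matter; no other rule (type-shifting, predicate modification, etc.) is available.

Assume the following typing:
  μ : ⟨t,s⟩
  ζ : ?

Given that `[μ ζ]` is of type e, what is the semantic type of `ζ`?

[μ ζ] must have type e. The sister μ has type ⟨t,s⟩; that is not a function onto e, so ζ must be the functor, of type ⟨⟨t,s⟩,e⟩.

⟨⟨t,s⟩,e⟩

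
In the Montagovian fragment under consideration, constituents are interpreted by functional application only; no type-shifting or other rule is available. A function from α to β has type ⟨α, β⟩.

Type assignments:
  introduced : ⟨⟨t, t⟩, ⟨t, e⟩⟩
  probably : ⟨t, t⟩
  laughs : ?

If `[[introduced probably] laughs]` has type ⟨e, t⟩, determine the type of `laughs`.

At [[introduced probably] laughs] (required: ⟨e, t⟩): [introduced probably] is ⟨t, e⟩, which is not a function with range ⟨e, t⟩; hence laughs is the functor — type ⟨⟨t, e⟩, ⟨e, t⟩⟩.

⟨⟨t, e⟩, ⟨e, t⟩⟩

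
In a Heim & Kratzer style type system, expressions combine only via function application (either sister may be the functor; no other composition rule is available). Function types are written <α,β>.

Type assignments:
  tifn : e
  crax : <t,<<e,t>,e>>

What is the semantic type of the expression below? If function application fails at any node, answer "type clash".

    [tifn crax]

type clash

[tifn crax]: e and <t,<<e,t>,e>> cannot combine by function application — type clash.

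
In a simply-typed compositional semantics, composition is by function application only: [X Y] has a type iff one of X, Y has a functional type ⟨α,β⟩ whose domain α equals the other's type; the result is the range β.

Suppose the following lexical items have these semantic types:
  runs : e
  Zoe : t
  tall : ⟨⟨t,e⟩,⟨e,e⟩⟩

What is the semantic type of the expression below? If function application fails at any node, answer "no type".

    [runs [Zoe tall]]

no type

[Zoe tall]: t and ⟨⟨t,e⟩,⟨e,e⟩⟩ cannot combine by function application — type clash.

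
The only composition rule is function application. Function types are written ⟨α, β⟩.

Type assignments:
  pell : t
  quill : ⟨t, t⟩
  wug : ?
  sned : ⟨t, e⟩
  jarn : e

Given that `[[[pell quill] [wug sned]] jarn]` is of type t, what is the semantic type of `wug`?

⟨⟨t, e⟩, ⟨t, ⟨e, t⟩⟩⟩

At [[[pell quill] [wug sned]] jarn] (required: t): jarn is e, which is not a function with range t; hence [[pell quill] [wug sned]] is the functor — type ⟨e, t⟩.
At [[pell quill] [wug sned]] (required: ⟨e, t⟩): [pell quill] is t, which is not a function with range ⟨e, t⟩; hence [wug sned] is the functor — type ⟨t, ⟨e, t⟩⟩.
At [wug sned] (required: ⟨t, ⟨e, t⟩⟩): sned is ⟨t, e⟩, which is not a function with range ⟨t, ⟨e, t⟩⟩; hence wug is the functor — type ⟨⟨t, e⟩, ⟨t, ⟨e, t⟩⟩⟩.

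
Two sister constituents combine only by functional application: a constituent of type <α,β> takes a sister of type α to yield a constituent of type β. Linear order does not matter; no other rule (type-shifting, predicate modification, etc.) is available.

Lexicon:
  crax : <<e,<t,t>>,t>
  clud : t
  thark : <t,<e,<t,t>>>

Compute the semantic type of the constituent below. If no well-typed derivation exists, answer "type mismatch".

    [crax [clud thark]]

t

[clud thark] — thark of type <t,<e,<t,t>>> combines with clud of type t: type <e,<t,t>>.
[crax [clud thark]] — crax of type <<e,<t,t>>,t> combines with [clud thark] of type <e,<t,t>>: type t.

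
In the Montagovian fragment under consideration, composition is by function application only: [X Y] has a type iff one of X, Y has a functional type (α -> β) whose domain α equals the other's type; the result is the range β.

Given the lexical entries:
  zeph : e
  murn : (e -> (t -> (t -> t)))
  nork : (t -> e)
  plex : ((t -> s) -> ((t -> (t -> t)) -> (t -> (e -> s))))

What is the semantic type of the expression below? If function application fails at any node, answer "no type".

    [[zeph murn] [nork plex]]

no type

At [zeph murn], murn : (e -> (t -> (t -> t))) takes zeph : e, giving (t -> (t -> t)).
[nork plex]: (t -> e) with ((t -> s) -> ((t -> (t -> t)) -> (t -> (e -> s)))) — neither is a function whose domain matches the other; composition fails here.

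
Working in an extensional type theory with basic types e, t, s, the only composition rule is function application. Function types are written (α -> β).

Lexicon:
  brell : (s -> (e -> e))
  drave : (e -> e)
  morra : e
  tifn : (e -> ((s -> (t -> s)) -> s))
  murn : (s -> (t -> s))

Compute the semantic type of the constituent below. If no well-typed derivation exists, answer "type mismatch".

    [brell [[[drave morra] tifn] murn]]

(e -> e)

At [drave morra], drave : (e -> e) takes morra : e, giving e.
At [[drave morra] tifn], tifn : (e -> ((s -> (t -> s)) -> s)) takes [drave morra] : e, giving ((s -> (t -> s)) -> s).
At [[[drave morra] tifn] murn], [[drave morra] tifn] : ((s -> (t -> s)) -> s) takes murn : (s -> (t -> s)), giving s.
At [brell [[[drave morra] tifn] murn]], brell : (s -> (e -> e)) takes [[[drave morra] tifn] murn] : s, giving (e -> e).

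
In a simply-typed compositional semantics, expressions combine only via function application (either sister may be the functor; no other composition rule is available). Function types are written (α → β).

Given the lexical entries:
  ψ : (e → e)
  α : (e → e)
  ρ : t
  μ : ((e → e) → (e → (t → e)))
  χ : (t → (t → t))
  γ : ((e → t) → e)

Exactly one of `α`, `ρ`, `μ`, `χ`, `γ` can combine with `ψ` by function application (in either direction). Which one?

μ

α : (e → e) — no; ψ wants e, and α wants e.
ρ : t — no; ψ wants e, and ρ wants nothing (atomic).
μ — combines: μ : ((e → e) → (e → (t → e))) takes ψ : (e → e) as argument, giving (e → (t → e)).
χ : (t → (t → t)) — no; ψ wants e, and χ wants t.
γ : ((e → t) → e) — no; ψ wants e, and γ wants (e → t).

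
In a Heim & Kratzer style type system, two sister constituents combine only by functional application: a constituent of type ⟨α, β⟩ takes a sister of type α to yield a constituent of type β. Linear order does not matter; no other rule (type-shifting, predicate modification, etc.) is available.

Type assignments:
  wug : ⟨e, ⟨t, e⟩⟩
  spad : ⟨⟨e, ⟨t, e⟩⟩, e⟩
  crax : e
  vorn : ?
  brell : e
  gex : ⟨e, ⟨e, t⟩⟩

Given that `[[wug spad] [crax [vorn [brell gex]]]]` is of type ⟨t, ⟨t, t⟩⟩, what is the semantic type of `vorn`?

For [[wug spad] [crax [vorn [brell gex]]]] to have type ⟨t, ⟨t, t⟩⟩ with [wug spad] of type e, [crax [vorn [brell gex]]] must be the function: [crax [vorn [brell gex]]] : ⟨e, ⟨t, ⟨t, t⟩⟩⟩.
For [crax [vorn [brell gex]]] to have type ⟨e, ⟨t, ⟨t, t⟩⟩⟩ with crax of type e, [vorn [brell gex]] must be the function: [vorn [brell gex]] : ⟨e, ⟨e, ⟨t, ⟨t, t⟩⟩⟩⟩.
For [vorn [brell gex]] to have type ⟨e, ⟨e, ⟨t, ⟨t, t⟩⟩⟩⟩ with [brell gex] of type ⟨e, t⟩, vorn must be the function: vorn : ⟨⟨e, t⟩, ⟨e, ⟨e, ⟨t, ⟨t, t⟩⟩⟩⟩⟩.

⟨⟨e, t⟩, ⟨e, ⟨e, ⟨t, ⟨t, t⟩⟩⟩⟩⟩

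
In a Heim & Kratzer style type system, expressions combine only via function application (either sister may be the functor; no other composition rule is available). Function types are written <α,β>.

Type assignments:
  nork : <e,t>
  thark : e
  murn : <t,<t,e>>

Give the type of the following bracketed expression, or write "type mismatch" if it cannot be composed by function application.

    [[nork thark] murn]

<t,e>

At [nork thark], nork : <e,t> takes thark : e, giving t.
At [[nork thark] murn], murn : <t,<t,e>> takes [nork thark] : t, giving <t,e>.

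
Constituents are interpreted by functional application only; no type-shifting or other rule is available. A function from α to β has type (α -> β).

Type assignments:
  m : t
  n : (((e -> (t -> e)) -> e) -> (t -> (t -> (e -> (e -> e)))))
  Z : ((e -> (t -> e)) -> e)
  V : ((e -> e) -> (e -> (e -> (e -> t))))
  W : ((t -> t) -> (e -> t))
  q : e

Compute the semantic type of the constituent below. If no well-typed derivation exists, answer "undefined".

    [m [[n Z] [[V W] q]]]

At [n Z], n : (((e -> (t -> e)) -> e) -> (t -> (t -> (e -> (e -> e))))) takes Z : ((e -> (t -> e)) -> e), giving (t -> (t -> (e -> (e -> e)))).
[V W]: ((e -> e) -> (e -> (e -> (e -> t)))) and ((t -> t) -> (e -> t)) cannot combine by function application — type clash.

undefined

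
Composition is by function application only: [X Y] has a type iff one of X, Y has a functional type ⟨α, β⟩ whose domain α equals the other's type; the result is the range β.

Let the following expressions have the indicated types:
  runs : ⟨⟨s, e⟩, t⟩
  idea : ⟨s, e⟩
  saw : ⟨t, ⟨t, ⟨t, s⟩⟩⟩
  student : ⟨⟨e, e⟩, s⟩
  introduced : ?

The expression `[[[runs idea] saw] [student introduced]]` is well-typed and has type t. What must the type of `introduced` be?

⟨⟨⟨e, e⟩, s⟩, ⟨⟨t, ⟨t, s⟩⟩, t⟩⟩

For [[[runs idea] saw] [student introduced]] to have type t with [[runs idea] saw] of type ⟨t, ⟨t, s⟩⟩, [student introduced] must be the function: [student introduced] : ⟨⟨t, ⟨t, s⟩⟩, t⟩.
For [student introduced] to have type ⟨⟨t, ⟨t, s⟩⟩, t⟩ with student of type ⟨⟨e, e⟩, s⟩, introduced must be the function: introduced : ⟨⟨⟨e, e⟩, s⟩, ⟨⟨t, ⟨t, s⟩⟩, t⟩⟩.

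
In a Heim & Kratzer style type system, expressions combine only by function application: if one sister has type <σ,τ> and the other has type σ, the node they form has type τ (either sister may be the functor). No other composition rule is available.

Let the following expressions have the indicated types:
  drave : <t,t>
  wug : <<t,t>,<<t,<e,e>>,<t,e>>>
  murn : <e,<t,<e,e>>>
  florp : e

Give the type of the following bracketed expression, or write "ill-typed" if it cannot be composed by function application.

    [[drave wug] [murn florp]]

<t,e>

[drave wug] — wug of type <<t,t>,<<t,<e,e>>,<t,e>>> combines with drave of type <t,t>: type <<t,<e,e>>,<t,e>>.
[murn florp] — murn of type <e,<t,<e,e>>> combines with florp of type e: type <t,<e,e>>.
[[drave wug] [murn florp]] — [drave wug] of type <<t,<e,e>>,<t,e>> combines with [murn florp] of type <t,<e,e>>: type <t,e>.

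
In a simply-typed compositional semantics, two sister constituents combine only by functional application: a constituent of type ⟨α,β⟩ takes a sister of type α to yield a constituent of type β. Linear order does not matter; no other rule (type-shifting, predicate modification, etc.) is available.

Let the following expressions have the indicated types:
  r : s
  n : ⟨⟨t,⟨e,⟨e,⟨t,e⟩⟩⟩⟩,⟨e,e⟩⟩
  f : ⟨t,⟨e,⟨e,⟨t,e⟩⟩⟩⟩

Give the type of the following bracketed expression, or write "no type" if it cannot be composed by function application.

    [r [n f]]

no type

At [n f], n : ⟨⟨t,⟨e,⟨e,⟨t,e⟩⟩⟩⟩,⟨e,e⟩⟩ takes f : ⟨t,⟨e,⟨e,⟨t,e⟩⟩⟩⟩, giving ⟨e,e⟩.
[r [n f]]: s and ⟨e,e⟩ cannot combine by function application — type clash.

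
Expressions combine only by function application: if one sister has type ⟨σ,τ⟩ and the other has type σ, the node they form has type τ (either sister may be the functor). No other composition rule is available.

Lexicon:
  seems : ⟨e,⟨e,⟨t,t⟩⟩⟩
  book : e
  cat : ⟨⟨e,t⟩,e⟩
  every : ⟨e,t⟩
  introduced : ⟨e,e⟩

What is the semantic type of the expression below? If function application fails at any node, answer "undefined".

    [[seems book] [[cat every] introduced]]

[seems book]: seems is ⟨e,⟨e,⟨t,t⟩⟩⟩, book is e; result ⟨e,⟨t,t⟩⟩.
[cat every]: cat is ⟨⟨e,t⟩,e⟩, every is ⟨e,t⟩; result e.
[[cat every] introduced]: introduced is ⟨e,e⟩, [cat every] is e; result e.
[[seems book] [[cat every] introduced]]: [seems book] is ⟨e,⟨t,t⟩⟩, [[cat every] introduced] is e; result ⟨t,t⟩.

⟨t,t⟩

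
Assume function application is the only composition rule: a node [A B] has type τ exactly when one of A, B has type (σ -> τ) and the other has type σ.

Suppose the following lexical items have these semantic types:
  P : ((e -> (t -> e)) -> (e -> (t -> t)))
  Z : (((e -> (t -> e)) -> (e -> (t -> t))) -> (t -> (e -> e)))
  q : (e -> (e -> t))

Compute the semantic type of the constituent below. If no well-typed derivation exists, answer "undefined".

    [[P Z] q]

undefined

[P Z]: Z is (((e -> (t -> e)) -> (e -> (t -> t))) -> (t -> (e -> e))), P is ((e -> (t -> e)) -> (e -> (t -> t))); result (t -> (e -> e)).
[[P Z] q]: (t -> (e -> e)) with (e -> (e -> t)) — neither is a function whose domain matches the other; composition fails here.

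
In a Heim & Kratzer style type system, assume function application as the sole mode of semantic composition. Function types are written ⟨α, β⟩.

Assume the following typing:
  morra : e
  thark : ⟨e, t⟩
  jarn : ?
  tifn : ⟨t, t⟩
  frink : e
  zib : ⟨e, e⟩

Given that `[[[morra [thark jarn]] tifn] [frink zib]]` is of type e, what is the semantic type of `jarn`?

⟨⟨e, t⟩, ⟨e, ⟨⟨t, t⟩, ⟨e, e⟩⟩⟩⟩

For [[[morra [thark jarn]] tifn] [frink zib]] to have type e with [frink zib] of type e, [[morra [thark jarn]] tifn] must be the function: [[morra [thark jarn]] tifn] : ⟨e, e⟩.
For [[morra [thark jarn]] tifn] to have type ⟨e, e⟩ with tifn of type ⟨t, t⟩, [morra [thark jarn]] must be the function: [morra [thark jarn]] : ⟨⟨t, t⟩, ⟨e, e⟩⟩.
For [morra [thark jarn]] to have type ⟨⟨t, t⟩, ⟨e, e⟩⟩ with morra of type e, [thark jarn] must be the function: [thark jarn] : ⟨e, ⟨⟨t, t⟩, ⟨e, e⟩⟩⟩.
For [thark jarn] to have type ⟨e, ⟨⟨t, t⟩, ⟨e, e⟩⟩⟩ with thark of type ⟨e, t⟩, jarn must be the function: jarn : ⟨⟨e, t⟩, ⟨e, ⟨⟨t, t⟩, ⟨e, e⟩⟩⟩⟩.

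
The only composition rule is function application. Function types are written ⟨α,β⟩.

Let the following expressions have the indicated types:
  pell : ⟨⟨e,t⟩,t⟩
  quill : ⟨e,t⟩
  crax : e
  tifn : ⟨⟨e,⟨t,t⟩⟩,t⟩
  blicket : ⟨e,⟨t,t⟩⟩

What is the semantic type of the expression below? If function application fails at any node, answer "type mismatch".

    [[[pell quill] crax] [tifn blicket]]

type mismatch

[pell quill]: ⟨⟨e,t⟩,t⟩ applied to ⟨e,t⟩ yields t.
[[pell quill] crax]: t and e cannot combine by function application — type clash.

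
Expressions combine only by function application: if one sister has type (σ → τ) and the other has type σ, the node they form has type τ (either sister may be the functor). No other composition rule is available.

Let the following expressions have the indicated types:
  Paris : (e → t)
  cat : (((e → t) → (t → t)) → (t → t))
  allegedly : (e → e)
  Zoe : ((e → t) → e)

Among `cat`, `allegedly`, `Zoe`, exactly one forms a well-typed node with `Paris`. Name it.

Zoe

cat : (((e → t) → (t → t)) → (t → t)) — does not combine with Paris.
allegedly : (e → e) — does not combine with Paris.
Zoe — combines: Zoe : ((e → t) → e) takes Paris : (e → t) as argument, giving e.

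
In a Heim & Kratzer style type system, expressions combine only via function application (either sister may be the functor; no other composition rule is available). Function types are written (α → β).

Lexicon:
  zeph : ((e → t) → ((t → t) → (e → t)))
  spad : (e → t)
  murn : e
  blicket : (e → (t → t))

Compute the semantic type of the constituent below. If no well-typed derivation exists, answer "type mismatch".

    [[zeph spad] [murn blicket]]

[zeph spad]: functor zeph : ((e → t) → ((t → t) → (e → t))), argument spad : (e → t); result ((t → t) → (e → t)).
[murn blicket]: functor blicket : (e → (t → t)), argument murn : e; result (t → t).
[[zeph spad] [murn blicket]]: functor [zeph spad] : ((t → t) → (e → t)), argument [murn blicket] : (t → t); result (e → t).

(e → t)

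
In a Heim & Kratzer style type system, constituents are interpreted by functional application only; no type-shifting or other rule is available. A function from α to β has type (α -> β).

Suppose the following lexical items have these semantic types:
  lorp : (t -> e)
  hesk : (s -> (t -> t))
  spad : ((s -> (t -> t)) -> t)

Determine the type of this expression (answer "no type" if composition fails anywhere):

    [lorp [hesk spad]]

At [hesk spad], spad : ((s -> (t -> t)) -> t) takes hesk : (s -> (t -> t)), giving t.
At [lorp [hesk spad]], lorp : (t -> e) takes [hesk spad] : t, giving e.

e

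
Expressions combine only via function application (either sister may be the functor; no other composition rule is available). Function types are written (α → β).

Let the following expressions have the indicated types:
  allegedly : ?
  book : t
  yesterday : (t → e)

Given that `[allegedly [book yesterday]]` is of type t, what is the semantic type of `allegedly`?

(e → t)

[allegedly [book yesterday]] is required to be t. [book yesterday] : e cannot yield t as functor, so allegedly : (e → t).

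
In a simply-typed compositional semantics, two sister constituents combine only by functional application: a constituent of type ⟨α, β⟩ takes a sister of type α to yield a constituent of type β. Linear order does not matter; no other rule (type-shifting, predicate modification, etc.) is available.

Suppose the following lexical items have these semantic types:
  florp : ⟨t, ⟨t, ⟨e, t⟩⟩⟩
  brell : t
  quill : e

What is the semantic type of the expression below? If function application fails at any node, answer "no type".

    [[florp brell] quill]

no type

At [florp brell], florp : ⟨t, ⟨t, ⟨e, t⟩⟩⟩ takes brell : t, giving ⟨t, ⟨e, t⟩⟩.
[[florp brell] quill]: ⟨t, ⟨e, t⟩⟩ with e — neither is a function whose domain matches the other; composition fails here.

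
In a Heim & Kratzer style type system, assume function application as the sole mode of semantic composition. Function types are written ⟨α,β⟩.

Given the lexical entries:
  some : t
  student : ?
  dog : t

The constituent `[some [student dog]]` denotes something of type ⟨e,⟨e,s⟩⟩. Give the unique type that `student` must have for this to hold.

⟨t,⟨t,⟨e,⟨e,s⟩⟩⟩⟩

At [some [student dog]] (required: ⟨e,⟨e,s⟩⟩): some is t, which is not a function with range ⟨e,⟨e,s⟩⟩; hence [student dog] is the functor — type ⟨t,⟨e,⟨e,s⟩⟩⟩.
At [student dog] (required: ⟨t,⟨e,⟨e,s⟩⟩⟩): dog is t, which is not a function with range ⟨t,⟨e,⟨e,s⟩⟩⟩; hence student is the functor — type ⟨t,⟨t,⟨e,⟨e,s⟩⟩⟩⟩.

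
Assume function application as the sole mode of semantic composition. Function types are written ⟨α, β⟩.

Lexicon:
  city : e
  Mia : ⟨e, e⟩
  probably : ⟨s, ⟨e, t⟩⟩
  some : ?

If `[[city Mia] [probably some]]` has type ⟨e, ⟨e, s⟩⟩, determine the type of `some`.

⟨⟨s, ⟨e, t⟩⟩, ⟨e, ⟨e, ⟨e, s⟩⟩⟩⟩

At [[city Mia] [probably some]] (required: ⟨e, ⟨e, s⟩⟩): [city Mia] is e, which is not a function with range ⟨e, ⟨e, s⟩⟩; hence [probably some] is the functor — type ⟨e, ⟨e, ⟨e, s⟩⟩⟩.
At [probably some] (required: ⟨e, ⟨e, ⟨e, s⟩⟩⟩): probably is ⟨s, ⟨e, t⟩⟩, which is not a function with range ⟨e, ⟨e, ⟨e, s⟩⟩⟩; hence some is the functor — type ⟨⟨s, ⟨e, t⟩⟩, ⟨e, ⟨e, ⟨e, s⟩⟩⟩⟩.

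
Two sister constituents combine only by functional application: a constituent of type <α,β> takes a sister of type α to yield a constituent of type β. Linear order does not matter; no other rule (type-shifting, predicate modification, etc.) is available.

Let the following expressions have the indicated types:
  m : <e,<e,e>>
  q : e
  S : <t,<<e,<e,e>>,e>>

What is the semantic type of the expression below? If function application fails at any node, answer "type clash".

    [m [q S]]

type clash

[q S]: e and <t,<<e,<e,e>>,e>> cannot combine by function application — type clash.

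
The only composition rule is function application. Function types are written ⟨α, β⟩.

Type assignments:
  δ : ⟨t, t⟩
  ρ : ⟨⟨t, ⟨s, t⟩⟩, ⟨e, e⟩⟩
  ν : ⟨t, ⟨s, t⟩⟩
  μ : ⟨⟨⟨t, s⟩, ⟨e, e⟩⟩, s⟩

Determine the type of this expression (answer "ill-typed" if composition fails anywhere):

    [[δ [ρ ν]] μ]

ill-typed

At [ρ ν], ρ : ⟨⟨t, ⟨s, t⟩⟩, ⟨e, e⟩⟩ takes ν : ⟨t, ⟨s, t⟩⟩, giving ⟨e, e⟩.
At [δ [ρ ν]]: neither ⟨t, t⟩ nor ⟨e, e⟩ can take the other as argument; the node is ill-typed.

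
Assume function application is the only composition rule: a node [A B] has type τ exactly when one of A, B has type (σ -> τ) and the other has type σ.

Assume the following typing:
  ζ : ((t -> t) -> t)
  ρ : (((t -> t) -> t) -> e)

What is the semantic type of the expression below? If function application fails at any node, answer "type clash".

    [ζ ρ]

[ζ ρ] — ρ of type (((t -> t) -> t) -> e) combines with ζ of type ((t -> t) -> t): type e.

e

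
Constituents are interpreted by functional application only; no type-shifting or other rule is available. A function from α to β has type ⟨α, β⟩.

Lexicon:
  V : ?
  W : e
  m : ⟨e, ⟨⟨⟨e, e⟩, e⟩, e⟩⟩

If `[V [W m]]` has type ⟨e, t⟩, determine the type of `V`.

[V [W m]] must have type ⟨e, t⟩. The sister [W m] has type ⟨⟨⟨e, e⟩, e⟩, e⟩; that is not a function onto ⟨e, t⟩, so V must be the functor, of type ⟨⟨⟨⟨e, e⟩, e⟩, e⟩, ⟨e, t⟩⟩.

⟨⟨⟨⟨e, e⟩, e⟩, e⟩, ⟨e, t⟩⟩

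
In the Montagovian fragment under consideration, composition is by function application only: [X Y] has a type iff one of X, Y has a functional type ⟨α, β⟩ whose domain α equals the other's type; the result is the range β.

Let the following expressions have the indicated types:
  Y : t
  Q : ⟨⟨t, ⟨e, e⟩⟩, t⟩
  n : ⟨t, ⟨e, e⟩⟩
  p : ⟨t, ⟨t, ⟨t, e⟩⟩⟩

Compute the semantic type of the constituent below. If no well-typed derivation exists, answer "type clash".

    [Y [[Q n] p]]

⟨t, e⟩

At [Q n], Q : ⟨⟨t, ⟨e, e⟩⟩, t⟩ takes n : ⟨t, ⟨e, e⟩⟩, giving t.
At [[Q n] p], p : ⟨t, ⟨t, ⟨t, e⟩⟩⟩ takes [Q n] : t, giving ⟨t, ⟨t, e⟩⟩.
At [Y [[Q n] p]], [[Q n] p] : ⟨t, ⟨t, e⟩⟩ takes Y : t, giving ⟨t, e⟩.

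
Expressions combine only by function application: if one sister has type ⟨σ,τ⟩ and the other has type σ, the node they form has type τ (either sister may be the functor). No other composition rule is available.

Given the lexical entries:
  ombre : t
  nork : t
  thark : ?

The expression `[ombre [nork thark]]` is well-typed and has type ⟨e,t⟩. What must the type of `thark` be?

At [ombre [nork thark]] (required: ⟨e,t⟩): ombre is t, which is not a function with range ⟨e,t⟩; hence [nork thark] is the functor — type ⟨t,⟨e,t⟩⟩.
At [nork thark] (required: ⟨t,⟨e,t⟩⟩): nork is t, which is not a function with range ⟨t,⟨e,t⟩⟩; hence thark is the functor — type ⟨t,⟨t,⟨e,t⟩⟩⟩.

⟨t,⟨t,⟨e,t⟩⟩⟩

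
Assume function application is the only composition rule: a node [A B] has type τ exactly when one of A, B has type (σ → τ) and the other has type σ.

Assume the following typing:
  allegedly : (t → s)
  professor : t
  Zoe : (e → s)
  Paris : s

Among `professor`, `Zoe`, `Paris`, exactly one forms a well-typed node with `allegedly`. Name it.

professor — combines: allegedly : (t → s) takes professor : t as argument, giving s.
Zoe : (e → s) — no; allegedly wants t, and Zoe wants e.
Paris : s — no; allegedly wants t, and Paris wants nothing (atomic).

professor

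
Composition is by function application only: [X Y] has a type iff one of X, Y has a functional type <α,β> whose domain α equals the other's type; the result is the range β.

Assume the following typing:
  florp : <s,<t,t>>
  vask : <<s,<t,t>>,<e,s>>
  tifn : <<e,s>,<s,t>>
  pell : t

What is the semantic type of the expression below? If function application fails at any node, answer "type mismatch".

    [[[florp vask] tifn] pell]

type mismatch

[florp vask] — vask of type <<s,<t,t>>,<e,s>> combines with florp of type <s,<t,t>>: type <e,s>.
[[florp vask] tifn] — tifn of type <<e,s>,<s,t>> combines with [florp vask] of type <e,s>: type <s,t>.
[[[florp vask] tifn] pell]: <s,t> and t cannot combine by function application — type clash.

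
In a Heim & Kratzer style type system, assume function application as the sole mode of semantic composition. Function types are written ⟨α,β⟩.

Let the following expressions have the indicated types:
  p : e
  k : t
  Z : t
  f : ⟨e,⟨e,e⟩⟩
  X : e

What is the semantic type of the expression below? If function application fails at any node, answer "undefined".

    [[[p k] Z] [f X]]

undefined

[p k]: e with t — neither is a function whose domain matches the other; composition fails here.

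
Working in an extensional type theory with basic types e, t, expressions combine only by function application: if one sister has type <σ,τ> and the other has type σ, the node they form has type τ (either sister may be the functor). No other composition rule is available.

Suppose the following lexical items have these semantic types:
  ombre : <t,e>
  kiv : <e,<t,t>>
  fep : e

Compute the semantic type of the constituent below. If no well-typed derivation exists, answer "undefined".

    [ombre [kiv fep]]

undefined

[kiv fep] — kiv of type <e,<t,t>> combines with fep of type e: type <t,t>.
[ombre [kiv fep]]: <t,e> and <t,t> cannot combine by function application — type clash.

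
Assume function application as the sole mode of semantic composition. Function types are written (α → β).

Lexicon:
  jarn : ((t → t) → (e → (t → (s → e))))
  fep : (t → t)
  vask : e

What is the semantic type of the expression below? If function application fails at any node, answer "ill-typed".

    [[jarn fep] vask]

[jarn fep]: functor jarn : ((t → t) → (e → (t → (s → e)))), argument fep : (t → t); result (e → (t → (s → e))).
[[jarn fep] vask]: functor [jarn fep] : (e → (t → (s → e))), argument vask : e; result (t → (s → e)).

(t → (s → e))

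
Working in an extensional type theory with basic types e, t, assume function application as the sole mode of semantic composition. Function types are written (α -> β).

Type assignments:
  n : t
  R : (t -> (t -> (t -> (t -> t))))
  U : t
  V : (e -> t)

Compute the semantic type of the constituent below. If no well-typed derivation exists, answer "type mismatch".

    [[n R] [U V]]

type mismatch

[n R]: R is (t -> (t -> (t -> (t -> t)))), n is t; result (t -> (t -> (t -> t))).
[U V]: t with (e -> t) — neither is a function whose domain matches the other; composition fails here.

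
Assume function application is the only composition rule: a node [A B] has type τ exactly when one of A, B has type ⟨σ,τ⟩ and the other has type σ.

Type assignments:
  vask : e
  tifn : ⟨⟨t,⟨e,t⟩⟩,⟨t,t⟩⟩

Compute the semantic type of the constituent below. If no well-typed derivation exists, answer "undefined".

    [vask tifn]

undefined

[vask tifn]: e and ⟨⟨t,⟨e,t⟩⟩,⟨t,t⟩⟩ cannot combine by function application — type clash.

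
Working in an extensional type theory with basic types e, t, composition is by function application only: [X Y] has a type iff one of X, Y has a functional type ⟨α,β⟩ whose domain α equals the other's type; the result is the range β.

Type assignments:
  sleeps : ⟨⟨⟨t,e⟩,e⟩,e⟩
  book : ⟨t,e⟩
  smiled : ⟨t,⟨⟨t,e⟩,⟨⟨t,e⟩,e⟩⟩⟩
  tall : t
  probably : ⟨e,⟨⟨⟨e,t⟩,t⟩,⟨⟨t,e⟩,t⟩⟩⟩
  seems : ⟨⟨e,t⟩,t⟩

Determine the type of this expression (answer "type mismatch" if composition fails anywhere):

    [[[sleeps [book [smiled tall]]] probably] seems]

[smiled tall]: functor smiled : ⟨t,⟨⟨t,e⟩,⟨⟨t,e⟩,e⟩⟩⟩, argument tall : t; result ⟨⟨t,e⟩,⟨⟨t,e⟩,e⟩⟩.
[book [smiled tall]]: functor [smiled tall] : ⟨⟨t,e⟩,⟨⟨t,e⟩,e⟩⟩, argument book : ⟨t,e⟩; result ⟨⟨t,e⟩,e⟩.
[sleeps [book [smiled tall]]]: functor sleeps : ⟨⟨⟨t,e⟩,e⟩,e⟩, argument [book [smiled tall]] : ⟨⟨t,e⟩,e⟩; result e.
[[sleeps [book [smiled tall]]] probably]: functor probably : ⟨e,⟨⟨⟨e,t⟩,t⟩,⟨⟨t,e⟩,t⟩⟩⟩, argument [sleeps [book [smiled tall]]] : e; result ⟨⟨⟨e,t⟩,t⟩,⟨⟨t,e⟩,t⟩⟩.
[[[sleeps [book [smiled tall]]] probably] seems]: functor [[sleeps [book [smiled tall]]] probably] : ⟨⟨⟨e,t⟩,t⟩,⟨⟨t,e⟩,t⟩⟩, argument seems : ⟨⟨e,t⟩,t⟩; result ⟨⟨t,e⟩,t⟩.

⟨⟨t,e⟩,t⟩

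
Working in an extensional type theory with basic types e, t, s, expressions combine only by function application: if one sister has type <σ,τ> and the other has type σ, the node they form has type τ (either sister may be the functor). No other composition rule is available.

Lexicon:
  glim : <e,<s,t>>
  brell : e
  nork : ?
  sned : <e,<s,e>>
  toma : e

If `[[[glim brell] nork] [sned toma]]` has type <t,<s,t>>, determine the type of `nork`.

[[[glim brell] nork] [sned toma]] is required to be <t,<s,t>>. [sned toma] : <s,e> cannot yield <t,<s,t>> as functor, so [[glim brell] nork] : <<s,e>,<t,<s,t>>>.
[[glim brell] nork] is required to be <<s,e>,<t,<s,t>>>. [glim brell] : <s,t> cannot yield <<s,e>,<t,<s,t>>> as functor, so nork : <<s,t>,<<s,e>,<t,<s,t>>>>.

<<s,t>,<<s,e>,<t,<s,t>>>>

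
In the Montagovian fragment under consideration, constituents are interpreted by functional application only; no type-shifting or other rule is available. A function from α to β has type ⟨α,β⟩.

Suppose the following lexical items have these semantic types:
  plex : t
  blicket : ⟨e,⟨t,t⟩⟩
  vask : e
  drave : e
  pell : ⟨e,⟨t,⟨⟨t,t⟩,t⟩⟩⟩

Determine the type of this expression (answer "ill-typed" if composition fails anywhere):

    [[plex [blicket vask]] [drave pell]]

At [blicket vask], blicket : ⟨e,⟨t,t⟩⟩ takes vask : e, giving ⟨t,t⟩.
At [plex [blicket vask]], [blicket vask] : ⟨t,t⟩ takes plex : t, giving t.
At [drave pell], pell : ⟨e,⟨t,⟨⟨t,t⟩,t⟩⟩⟩ takes drave : e, giving ⟨t,⟨⟨t,t⟩,t⟩⟩.
At [[plex [blicket vask]] [drave pell]], [drave pell] : ⟨t,⟨⟨t,t⟩,t⟩⟩ takes [plex [blicket vask]] : t, giving ⟨⟨t,t⟩,t⟩.

⟨⟨t,t⟩,t⟩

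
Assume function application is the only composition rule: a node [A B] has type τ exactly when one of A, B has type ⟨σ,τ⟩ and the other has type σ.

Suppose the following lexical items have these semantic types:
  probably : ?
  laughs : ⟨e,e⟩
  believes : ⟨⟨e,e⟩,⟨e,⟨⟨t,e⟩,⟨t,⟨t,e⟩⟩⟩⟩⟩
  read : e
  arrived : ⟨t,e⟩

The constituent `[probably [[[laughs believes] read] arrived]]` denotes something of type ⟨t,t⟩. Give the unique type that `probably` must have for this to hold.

At [probably [[[laughs believes] read] arrived]] (required: ⟨t,t⟩): [[[laughs believes] read] arrived] is ⟨t,⟨t,e⟩⟩, which is not a function with range ⟨t,t⟩; hence probably is the functor — type ⟨⟨t,⟨t,e⟩⟩,⟨t,t⟩⟩.

⟨⟨t,⟨t,e⟩⟩,⟨t,t⟩⟩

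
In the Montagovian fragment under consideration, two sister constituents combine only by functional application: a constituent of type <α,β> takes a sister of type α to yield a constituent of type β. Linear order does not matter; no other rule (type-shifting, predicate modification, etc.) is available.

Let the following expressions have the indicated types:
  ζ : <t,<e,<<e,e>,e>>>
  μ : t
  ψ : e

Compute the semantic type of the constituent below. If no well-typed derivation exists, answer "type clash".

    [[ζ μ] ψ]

[ζ μ]: ζ is <t,<e,<<e,e>,e>>>, μ is t; result <e,<<e,e>,e>>.
[[ζ μ] ψ]: [ζ μ] is <e,<<e,e>,e>>, ψ is e; result <<e,e>,e>.

<<e,e>,e>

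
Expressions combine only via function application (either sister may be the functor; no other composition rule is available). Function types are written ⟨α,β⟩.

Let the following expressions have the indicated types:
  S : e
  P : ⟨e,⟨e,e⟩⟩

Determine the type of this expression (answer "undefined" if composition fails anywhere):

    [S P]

⟨e,e⟩

At [S P], P : ⟨e,⟨e,e⟩⟩ takes S : e, giving ⟨e,e⟩.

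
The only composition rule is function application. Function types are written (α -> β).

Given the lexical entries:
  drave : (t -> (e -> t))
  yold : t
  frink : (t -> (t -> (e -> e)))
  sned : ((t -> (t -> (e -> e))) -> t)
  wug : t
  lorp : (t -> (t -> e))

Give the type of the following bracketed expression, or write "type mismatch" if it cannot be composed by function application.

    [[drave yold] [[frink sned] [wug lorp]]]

At [drave yold], drave : (t -> (e -> t)) takes yold : t, giving (e -> t).
At [frink sned], sned : ((t -> (t -> (e -> e))) -> t) takes frink : (t -> (t -> (e -> e))), giving t.
At [wug lorp], lorp : (t -> (t -> e)) takes wug : t, giving (t -> e).
At [[frink sned] [wug lorp]], [wug lorp] : (t -> e) takes [frink sned] : t, giving e.
At [[drave yold] [[frink sned] [wug lorp]]], [drave yold] : (e -> t) takes [[frink sned] [wug lorp]] : e, giving t.

t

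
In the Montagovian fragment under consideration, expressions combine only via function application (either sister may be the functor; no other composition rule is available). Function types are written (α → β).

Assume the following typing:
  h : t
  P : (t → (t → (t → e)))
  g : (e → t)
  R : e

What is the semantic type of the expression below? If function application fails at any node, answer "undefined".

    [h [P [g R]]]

[g R]: (e → t) applied to e yields t.
[P [g R]]: (t → (t → (t → e))) applied to t yields (t → (t → e)).
[h [P [g R]]]: (t → (t → e)) applied to t yields (t → e).

(t → e)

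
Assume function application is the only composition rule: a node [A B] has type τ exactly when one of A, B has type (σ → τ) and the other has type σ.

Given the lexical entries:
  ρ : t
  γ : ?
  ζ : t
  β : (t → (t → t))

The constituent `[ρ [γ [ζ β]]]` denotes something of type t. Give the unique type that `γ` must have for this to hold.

At [ρ [γ [ζ β]]] (required: t): ρ is t, which is not a function with range t; hence [γ [ζ β]] is the functor — type (t → t).
At [γ [ζ β]] (required: (t → t)): [ζ β] is (t → t), which is not a function with range (t → t); hence γ is the functor — type ((t → t) → (t → t)).

((t → t) → (t → t))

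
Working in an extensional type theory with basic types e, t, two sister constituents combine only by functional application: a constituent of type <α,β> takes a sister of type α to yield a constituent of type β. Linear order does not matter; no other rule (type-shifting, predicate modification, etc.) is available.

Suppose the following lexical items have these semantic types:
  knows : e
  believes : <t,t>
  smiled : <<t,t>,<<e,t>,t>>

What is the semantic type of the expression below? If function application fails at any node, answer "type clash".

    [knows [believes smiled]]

[believes smiled] — smiled of type <<t,t>,<<e,t>,t>> combines with believes of type <t,t>: type <<e,t>,t>.
At [knows [believes smiled]]: neither e nor <<e,t>,t> can take the other as argument; the node is ill-typed.

type clash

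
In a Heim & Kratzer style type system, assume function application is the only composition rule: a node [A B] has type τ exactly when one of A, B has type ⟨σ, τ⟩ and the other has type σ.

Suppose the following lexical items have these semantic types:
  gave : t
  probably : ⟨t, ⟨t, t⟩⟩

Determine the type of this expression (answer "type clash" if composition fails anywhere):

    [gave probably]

⟨t, t⟩

[gave probably]: probably is ⟨t, ⟨t, t⟩⟩, gave is t; result ⟨t, t⟩.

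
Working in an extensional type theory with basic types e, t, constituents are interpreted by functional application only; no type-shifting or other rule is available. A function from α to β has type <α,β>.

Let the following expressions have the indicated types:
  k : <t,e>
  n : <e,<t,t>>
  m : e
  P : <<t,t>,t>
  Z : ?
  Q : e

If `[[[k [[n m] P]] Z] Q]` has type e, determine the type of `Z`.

<e,<e,e>>

For [[[k [[n m] P]] Z] Q] to have type e with Q of type e, [[k [[n m] P]] Z] must be the function: [[k [[n m] P]] Z] : <e,e>.
For [[k [[n m] P]] Z] to have type <e,e> with [k [[n m] P]] of type e, Z must be the function: Z : <e,<e,e>>.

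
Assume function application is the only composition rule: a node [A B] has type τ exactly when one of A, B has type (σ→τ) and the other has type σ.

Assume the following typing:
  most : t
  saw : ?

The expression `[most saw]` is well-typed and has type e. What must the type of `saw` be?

(t→e)

At [most saw] (required: e): most is t, which is not a function with range e; hence saw is the functor — type (t→e).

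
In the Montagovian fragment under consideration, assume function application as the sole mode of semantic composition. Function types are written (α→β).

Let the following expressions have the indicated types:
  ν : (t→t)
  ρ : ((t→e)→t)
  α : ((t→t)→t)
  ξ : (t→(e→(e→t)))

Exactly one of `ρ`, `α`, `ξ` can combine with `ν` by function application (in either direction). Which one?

α

ρ : ((t→e)→t) — neither side's domain matches the other.
α — combines: α : ((t→t)→t) takes ν : (t→t) as argument, giving t.
ξ : (t→(e→(e→t))) — neither side's domain matches the other.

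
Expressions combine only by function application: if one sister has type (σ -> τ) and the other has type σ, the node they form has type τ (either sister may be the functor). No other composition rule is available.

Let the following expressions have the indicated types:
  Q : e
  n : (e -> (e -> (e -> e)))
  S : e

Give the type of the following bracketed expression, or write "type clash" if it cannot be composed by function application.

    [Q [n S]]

[n S]: functor n : (e -> (e -> (e -> e))), argument S : e; result (e -> (e -> e)).
[Q [n S]]: functor [n S] : (e -> (e -> e)), argument Q : e; result (e -> e).

(e -> e)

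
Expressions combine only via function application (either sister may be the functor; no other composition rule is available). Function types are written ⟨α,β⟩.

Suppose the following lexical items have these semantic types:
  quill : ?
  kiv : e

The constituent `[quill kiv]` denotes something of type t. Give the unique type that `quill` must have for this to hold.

⟨e,t⟩

[quill kiv] must have type t. The sister kiv has type e; that is not a function onto t, so quill must be the functor, of type ⟨e,t⟩.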